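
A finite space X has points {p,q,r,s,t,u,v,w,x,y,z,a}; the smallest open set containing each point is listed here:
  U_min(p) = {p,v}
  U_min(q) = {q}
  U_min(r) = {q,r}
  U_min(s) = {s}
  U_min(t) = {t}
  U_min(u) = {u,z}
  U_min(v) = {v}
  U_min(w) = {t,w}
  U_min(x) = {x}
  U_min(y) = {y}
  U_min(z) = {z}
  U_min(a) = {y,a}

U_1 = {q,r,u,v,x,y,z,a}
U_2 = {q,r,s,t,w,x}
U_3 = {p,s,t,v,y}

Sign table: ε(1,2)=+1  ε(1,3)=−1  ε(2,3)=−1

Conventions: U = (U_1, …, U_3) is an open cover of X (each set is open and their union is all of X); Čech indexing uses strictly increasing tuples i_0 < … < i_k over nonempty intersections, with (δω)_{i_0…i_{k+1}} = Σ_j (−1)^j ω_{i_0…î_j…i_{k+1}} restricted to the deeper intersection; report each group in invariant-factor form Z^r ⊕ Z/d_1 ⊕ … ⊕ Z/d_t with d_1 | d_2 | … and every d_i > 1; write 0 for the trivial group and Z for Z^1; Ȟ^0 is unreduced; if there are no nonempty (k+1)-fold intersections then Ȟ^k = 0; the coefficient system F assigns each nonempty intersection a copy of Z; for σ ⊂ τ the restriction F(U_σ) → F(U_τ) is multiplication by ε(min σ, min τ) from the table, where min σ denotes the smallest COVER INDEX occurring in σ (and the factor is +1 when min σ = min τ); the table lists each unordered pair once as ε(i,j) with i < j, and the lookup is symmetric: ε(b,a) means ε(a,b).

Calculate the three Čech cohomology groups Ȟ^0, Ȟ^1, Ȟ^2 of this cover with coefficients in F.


nonempty overlaps:
  U12={q,r,x} U13={v,y} U23={s,t}
C dims 3,3; δ0: rk 2, SNF 1^2
degree 0: 3−2−0 = 1 → Ȟ^0 ≅ Z
degree 1: 3−0−2 = 1 → Ȟ^1 ≅ Z
degree 2: 0−0−0 = 0 → Ȟ^2 ≅ 0

Ȟ^0 ≅ Z,  Ȟ^1 ≅ Z,  Ȟ^2 ≅ 0


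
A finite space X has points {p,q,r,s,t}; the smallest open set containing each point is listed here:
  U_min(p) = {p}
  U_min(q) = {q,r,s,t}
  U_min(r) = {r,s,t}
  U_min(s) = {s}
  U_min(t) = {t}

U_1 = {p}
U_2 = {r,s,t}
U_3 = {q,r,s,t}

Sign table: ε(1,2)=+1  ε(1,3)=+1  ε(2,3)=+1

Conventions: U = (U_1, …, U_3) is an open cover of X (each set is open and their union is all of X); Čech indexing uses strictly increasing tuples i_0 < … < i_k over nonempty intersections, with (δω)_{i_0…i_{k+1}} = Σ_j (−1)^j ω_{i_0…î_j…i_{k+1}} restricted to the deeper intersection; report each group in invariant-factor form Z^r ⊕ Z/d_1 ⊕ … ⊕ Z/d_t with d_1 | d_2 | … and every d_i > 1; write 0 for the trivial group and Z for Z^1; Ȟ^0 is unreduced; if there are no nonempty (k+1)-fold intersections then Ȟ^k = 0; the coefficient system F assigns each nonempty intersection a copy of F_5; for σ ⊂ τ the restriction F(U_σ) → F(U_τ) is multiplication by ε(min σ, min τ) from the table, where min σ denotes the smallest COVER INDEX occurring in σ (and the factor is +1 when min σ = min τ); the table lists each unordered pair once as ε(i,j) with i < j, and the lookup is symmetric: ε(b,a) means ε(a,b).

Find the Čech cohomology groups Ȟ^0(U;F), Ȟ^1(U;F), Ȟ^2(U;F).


nonempty overlaps:
  U23={r,s,t}
C dims 3,1; δ0: rk_F5 1
degree 0: 3−1−0 = 2 → Ȟ^0 ≅ Z/5 ⊕ Z/5
degree 1: 1−0−1 = 0 → Ȟ^1 ≅ 0
degree 2: 0−0−0 = 0 → Ȟ^2 ≅ 0

Ȟ^0 = Z/5 ⊕ Z/5; Ȟ^1 = 0; Ȟ^2 = 0


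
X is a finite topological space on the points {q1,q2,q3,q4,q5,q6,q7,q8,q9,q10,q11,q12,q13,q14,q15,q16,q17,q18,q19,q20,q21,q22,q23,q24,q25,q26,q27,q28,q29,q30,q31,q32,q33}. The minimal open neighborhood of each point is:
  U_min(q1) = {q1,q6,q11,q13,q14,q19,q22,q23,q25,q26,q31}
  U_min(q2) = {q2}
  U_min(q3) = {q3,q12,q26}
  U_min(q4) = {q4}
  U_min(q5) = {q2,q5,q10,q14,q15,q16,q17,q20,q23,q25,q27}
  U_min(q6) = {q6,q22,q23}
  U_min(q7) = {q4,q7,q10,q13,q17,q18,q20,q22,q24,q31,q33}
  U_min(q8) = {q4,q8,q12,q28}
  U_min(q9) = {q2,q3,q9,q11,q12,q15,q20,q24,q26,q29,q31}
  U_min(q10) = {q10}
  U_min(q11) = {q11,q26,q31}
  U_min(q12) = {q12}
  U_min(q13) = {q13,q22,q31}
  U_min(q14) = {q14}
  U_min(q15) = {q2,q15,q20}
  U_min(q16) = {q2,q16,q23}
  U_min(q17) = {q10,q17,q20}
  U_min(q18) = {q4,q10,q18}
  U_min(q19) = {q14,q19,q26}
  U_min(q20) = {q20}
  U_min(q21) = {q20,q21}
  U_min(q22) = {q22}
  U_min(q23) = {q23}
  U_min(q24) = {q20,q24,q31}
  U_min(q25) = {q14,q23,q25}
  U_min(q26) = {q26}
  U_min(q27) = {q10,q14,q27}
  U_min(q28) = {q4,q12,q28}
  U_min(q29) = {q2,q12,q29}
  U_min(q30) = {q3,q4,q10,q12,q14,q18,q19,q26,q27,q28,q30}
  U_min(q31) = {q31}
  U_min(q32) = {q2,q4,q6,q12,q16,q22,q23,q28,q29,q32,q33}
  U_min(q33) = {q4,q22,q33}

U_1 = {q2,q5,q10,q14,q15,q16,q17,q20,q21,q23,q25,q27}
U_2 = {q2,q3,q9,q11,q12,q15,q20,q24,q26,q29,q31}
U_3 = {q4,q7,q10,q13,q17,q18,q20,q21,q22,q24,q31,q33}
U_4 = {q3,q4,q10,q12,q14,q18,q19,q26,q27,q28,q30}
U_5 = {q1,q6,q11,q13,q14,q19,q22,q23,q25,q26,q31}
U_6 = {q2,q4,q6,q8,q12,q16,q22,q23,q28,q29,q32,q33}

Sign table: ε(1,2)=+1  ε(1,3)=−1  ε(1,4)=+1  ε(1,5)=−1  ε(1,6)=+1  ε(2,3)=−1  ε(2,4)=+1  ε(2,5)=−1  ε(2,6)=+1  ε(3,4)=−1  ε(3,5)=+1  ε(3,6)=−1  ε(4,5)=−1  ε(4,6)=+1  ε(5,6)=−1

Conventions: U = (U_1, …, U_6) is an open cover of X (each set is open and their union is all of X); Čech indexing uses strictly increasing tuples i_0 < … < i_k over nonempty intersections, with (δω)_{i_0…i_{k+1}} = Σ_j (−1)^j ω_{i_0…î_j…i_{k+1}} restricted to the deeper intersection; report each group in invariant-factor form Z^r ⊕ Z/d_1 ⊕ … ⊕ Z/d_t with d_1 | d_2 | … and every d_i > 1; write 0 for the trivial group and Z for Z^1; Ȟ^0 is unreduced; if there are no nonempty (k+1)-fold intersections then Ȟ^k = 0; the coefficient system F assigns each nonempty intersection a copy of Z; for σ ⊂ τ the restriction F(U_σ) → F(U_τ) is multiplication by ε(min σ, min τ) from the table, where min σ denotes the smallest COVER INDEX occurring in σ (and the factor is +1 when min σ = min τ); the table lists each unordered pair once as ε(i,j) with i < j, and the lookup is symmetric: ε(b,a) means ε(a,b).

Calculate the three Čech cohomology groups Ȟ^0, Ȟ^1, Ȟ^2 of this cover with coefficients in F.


Ȟ^0 ≅ Z, Ȟ^1 ≅ 0, Ȟ^2 ≅ Z/2

cover nerve:
  U12={q2,q15,q20} U13={q10,q17,q20,q21} U14={q10,q14,q27} U15={q14,q23,q25} U16={q2,q16,q23} U23={q20,q24,q31} U24={q3,q12,q26} U25={q11,q26,q31} U26={q2,q12,q29} U34={q4,q10,q18} U35={q13,q22,q31} U36={q4,q22,q33} U45={q14,q19,q26} U46={q4,q12,q28} U56={q6,q22,q23}
  U123={q20} U126={q2} U134={q10} U145={q14} U156={q23} U235={q31} U245={q26} U246={q12} U346={q4} U356={q22}
C dims 6,15,10; δ0: rk 5, SNF 1^5; δ1: rk 10, SNF 1^9·2
Ȟ^0: (6−5)−0=1 ⇒ Z
Ȟ^1: (15−10)−5=0 ⇒ 0
Ȟ^2: (10−0)−10=0 plus torsion [2] ⇒ Z/2


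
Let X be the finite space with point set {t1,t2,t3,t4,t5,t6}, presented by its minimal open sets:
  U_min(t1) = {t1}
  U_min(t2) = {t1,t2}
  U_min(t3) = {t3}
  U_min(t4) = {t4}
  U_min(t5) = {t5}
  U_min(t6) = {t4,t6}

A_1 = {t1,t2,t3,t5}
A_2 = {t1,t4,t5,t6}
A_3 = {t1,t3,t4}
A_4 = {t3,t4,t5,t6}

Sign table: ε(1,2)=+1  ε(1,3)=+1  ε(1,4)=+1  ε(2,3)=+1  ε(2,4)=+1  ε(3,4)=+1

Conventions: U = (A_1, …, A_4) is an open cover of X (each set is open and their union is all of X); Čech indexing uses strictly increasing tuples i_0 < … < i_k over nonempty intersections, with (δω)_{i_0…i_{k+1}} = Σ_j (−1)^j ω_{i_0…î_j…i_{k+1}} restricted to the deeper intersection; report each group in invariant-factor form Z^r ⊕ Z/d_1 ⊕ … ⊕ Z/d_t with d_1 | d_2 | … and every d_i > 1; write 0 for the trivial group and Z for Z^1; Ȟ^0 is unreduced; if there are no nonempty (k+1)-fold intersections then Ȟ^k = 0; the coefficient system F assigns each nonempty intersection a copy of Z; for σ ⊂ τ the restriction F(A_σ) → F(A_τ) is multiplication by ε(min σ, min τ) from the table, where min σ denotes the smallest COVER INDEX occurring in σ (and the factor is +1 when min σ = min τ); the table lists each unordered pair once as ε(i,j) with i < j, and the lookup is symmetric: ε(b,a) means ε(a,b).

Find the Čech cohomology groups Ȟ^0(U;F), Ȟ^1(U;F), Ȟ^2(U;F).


Ȟ^0 = Z; Ȟ^1 = 0; Ȟ^2 = Z

nerve of the cover:
  A12={t1,t5} A13={t1,t3} A14={t3,t5} A23={t1,t4} A24={t4,t5,t6} A34={t3,t4}
  A123={t1} A124={t5} A134={t3} A234={t4}
C dims 4,6,4; δ0: rk 3, SNF 1^3; δ1: rk 3, SNF 1^3
Ȟ^0 = (4 − 3) − 0 = 1, so Ȟ^0 ≅ Z
Ȟ^1 = (6 − 3) − 3 = 0, so Ȟ^1 ≅ 0
Ȟ^2 = (4 − 0) − 3 = 1, so Ȟ^2 ≅ Z


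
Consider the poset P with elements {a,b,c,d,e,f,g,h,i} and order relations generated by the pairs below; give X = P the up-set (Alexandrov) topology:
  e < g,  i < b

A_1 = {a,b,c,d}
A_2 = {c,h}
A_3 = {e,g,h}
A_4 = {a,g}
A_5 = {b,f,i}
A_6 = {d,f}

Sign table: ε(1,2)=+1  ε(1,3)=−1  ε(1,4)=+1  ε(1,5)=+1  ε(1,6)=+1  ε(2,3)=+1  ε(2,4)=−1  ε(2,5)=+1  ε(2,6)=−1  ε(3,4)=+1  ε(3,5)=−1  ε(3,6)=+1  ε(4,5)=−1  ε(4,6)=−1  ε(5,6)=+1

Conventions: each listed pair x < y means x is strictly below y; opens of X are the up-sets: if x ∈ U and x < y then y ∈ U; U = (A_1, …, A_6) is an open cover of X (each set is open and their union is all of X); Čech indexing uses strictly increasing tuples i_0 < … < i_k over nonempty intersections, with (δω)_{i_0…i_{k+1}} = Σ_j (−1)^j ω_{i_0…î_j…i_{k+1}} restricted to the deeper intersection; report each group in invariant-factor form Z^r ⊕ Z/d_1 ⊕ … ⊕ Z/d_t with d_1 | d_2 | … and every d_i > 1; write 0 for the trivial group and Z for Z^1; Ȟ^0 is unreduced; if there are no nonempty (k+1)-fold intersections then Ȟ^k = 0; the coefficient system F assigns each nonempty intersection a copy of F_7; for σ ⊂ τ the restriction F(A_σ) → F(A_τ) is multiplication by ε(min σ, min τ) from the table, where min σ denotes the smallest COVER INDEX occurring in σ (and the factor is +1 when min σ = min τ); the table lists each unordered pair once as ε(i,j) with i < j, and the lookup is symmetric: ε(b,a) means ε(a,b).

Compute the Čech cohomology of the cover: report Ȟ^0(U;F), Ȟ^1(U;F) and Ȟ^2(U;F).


Ȟ^0(U;F) ≅ Z/7; Ȟ^1(U;F) ≅ Z/7 ⊕ Z/7; Ȟ^2(U;F) ≅ 0

nerve simplices:
  A12={c} A14={a} A15={b} A16={d} A23={h} A34={g} A56={f}
C dims 6,7; δ0: rk_F7 5
degree 0: 6−5−0 = 1 → Ȟ^0 ≅ Z/7
degree 1: 7−0−5 = 2 → Ȟ^1 ≅ Z/7 ⊕ Z/7
degree 2: 0−0−0 = 0 → Ȟ^2 ≅ 0


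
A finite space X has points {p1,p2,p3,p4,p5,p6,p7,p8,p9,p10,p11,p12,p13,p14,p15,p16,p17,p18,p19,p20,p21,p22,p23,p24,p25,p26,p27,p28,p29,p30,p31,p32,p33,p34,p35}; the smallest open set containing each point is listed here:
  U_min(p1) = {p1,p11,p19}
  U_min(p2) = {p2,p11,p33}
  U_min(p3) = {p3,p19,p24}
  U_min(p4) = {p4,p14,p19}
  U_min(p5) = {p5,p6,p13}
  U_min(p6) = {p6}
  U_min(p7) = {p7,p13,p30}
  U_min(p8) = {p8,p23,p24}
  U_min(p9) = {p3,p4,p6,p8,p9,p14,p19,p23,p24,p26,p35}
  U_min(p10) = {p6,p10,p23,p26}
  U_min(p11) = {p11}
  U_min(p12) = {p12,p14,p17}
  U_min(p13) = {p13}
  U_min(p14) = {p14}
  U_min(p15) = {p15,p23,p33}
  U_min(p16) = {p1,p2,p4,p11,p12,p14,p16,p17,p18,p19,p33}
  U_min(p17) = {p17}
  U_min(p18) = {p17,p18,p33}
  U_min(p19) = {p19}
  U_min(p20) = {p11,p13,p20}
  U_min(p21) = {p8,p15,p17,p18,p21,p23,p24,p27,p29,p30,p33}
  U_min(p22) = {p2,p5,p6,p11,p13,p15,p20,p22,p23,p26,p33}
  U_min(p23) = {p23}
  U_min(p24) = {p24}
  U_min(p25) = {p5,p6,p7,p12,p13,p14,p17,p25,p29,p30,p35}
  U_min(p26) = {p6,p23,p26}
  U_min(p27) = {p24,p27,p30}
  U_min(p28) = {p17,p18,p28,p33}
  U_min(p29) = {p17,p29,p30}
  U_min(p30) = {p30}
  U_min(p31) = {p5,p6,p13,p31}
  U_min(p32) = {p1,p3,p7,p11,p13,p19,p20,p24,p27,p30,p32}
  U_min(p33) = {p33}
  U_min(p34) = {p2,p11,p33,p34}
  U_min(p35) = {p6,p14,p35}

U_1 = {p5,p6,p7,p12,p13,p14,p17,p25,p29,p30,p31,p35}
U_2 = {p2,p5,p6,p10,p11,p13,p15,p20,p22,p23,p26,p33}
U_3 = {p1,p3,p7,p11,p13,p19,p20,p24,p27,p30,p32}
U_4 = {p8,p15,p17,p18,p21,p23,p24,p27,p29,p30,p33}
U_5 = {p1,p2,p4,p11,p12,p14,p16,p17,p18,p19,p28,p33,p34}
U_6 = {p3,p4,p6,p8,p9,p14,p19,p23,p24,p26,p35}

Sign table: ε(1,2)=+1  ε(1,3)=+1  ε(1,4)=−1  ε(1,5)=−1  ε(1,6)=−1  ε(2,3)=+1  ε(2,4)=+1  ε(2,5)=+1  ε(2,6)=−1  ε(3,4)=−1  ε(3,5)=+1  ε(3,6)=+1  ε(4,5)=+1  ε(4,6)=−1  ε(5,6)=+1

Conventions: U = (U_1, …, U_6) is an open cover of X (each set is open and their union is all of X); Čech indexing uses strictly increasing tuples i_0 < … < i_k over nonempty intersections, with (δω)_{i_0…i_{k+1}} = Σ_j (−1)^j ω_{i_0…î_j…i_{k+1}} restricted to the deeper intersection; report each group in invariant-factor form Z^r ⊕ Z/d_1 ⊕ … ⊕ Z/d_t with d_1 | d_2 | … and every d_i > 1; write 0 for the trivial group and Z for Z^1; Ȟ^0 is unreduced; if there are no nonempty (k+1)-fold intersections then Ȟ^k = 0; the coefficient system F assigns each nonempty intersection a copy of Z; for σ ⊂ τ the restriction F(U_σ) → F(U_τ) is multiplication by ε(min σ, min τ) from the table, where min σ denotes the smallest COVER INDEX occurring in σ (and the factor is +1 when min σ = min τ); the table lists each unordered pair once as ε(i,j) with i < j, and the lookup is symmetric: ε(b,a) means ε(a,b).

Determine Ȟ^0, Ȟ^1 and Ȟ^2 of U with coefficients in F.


nonempty intersections:
  U12={p5,p6,p13} U13={p7,p13,p30} U14={p17,p29,p30} U15={p12,p14,p17} U16={p6,p14,p35} U23={p11,p13,p20} U24={p15,p23,p33} U25={p2,p11,p33} U26={p6,p23,p26} U34={p24,p27,p30} U35={p1,p11,p19} U36={p3,p19,p24} U45={p17,p18,p33} U46={p8,p23,p24} U56={p4,p14,p19}
  U123={p13} U126={p6} U134={p30} U145={p17} U156={p14} U235={p11} U245={p33} U246={p23} U346={p24} U356={p19}
C dims 6,15,10; δ0: rk 6, SNF 1^5·2; δ1: rk 9, SNF 1^9
Ȟ^0: (6−6)−0=0 ⇒ 0
Ȟ^1: (15−9)−6=0 plus torsion [2] ⇒ Z/2
Ȟ^2: (10−0)−9=1 ⇒ Z

Ȟ^0(U;F) ≅ 0, Ȟ^1(U;F) ≅ Z/2 and Ȟ^2(U;F) ≅ Z


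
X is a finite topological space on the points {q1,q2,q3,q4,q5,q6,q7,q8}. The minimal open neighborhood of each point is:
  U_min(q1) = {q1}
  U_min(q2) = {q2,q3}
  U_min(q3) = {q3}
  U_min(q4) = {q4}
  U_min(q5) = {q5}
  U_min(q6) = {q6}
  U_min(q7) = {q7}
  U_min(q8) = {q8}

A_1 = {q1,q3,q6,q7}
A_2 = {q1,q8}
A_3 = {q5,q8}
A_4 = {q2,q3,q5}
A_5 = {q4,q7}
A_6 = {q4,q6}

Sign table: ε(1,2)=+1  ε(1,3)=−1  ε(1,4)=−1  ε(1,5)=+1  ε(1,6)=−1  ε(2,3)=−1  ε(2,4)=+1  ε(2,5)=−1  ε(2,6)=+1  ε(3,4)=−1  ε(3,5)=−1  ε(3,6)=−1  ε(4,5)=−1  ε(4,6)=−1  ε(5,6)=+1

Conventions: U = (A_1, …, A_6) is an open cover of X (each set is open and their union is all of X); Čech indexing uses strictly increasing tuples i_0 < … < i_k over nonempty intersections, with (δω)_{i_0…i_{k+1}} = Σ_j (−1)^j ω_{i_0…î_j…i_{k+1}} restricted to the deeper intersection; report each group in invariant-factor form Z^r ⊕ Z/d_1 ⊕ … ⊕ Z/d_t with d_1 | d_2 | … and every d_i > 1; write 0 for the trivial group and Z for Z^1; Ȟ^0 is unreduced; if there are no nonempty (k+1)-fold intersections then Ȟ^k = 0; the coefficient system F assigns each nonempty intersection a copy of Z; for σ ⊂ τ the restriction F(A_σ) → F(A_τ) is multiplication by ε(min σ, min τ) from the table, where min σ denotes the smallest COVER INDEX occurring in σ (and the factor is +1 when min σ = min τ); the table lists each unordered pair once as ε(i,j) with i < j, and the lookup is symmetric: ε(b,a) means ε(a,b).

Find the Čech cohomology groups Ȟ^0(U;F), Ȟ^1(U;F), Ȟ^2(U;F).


Ȟ^0(U;F) ≅ 0; Ȟ^1(U;F) ≅ Z ⊕ Z/2; Ȟ^2(U;F) ≅ 0

intersection data:
  A12={q1} A14={q3} A15={q7} A16={q6} A23={q8} A34={q5} A56={q4}
C dims 6,7; δ0: rk 6, SNF 1^5·2
Ȟ^0 = (6 − 6) − 0 = 0, so Ȟ^0 ≅ 0
Ȟ^1 = (7 − 0) − 6 = 1 plus torsion [2], so Ȟ^1 ≅ Z ⊕ Z/2
Ȟ^2 = (0 − 0) − 0 = 0, so Ȟ^2 ≅ 0


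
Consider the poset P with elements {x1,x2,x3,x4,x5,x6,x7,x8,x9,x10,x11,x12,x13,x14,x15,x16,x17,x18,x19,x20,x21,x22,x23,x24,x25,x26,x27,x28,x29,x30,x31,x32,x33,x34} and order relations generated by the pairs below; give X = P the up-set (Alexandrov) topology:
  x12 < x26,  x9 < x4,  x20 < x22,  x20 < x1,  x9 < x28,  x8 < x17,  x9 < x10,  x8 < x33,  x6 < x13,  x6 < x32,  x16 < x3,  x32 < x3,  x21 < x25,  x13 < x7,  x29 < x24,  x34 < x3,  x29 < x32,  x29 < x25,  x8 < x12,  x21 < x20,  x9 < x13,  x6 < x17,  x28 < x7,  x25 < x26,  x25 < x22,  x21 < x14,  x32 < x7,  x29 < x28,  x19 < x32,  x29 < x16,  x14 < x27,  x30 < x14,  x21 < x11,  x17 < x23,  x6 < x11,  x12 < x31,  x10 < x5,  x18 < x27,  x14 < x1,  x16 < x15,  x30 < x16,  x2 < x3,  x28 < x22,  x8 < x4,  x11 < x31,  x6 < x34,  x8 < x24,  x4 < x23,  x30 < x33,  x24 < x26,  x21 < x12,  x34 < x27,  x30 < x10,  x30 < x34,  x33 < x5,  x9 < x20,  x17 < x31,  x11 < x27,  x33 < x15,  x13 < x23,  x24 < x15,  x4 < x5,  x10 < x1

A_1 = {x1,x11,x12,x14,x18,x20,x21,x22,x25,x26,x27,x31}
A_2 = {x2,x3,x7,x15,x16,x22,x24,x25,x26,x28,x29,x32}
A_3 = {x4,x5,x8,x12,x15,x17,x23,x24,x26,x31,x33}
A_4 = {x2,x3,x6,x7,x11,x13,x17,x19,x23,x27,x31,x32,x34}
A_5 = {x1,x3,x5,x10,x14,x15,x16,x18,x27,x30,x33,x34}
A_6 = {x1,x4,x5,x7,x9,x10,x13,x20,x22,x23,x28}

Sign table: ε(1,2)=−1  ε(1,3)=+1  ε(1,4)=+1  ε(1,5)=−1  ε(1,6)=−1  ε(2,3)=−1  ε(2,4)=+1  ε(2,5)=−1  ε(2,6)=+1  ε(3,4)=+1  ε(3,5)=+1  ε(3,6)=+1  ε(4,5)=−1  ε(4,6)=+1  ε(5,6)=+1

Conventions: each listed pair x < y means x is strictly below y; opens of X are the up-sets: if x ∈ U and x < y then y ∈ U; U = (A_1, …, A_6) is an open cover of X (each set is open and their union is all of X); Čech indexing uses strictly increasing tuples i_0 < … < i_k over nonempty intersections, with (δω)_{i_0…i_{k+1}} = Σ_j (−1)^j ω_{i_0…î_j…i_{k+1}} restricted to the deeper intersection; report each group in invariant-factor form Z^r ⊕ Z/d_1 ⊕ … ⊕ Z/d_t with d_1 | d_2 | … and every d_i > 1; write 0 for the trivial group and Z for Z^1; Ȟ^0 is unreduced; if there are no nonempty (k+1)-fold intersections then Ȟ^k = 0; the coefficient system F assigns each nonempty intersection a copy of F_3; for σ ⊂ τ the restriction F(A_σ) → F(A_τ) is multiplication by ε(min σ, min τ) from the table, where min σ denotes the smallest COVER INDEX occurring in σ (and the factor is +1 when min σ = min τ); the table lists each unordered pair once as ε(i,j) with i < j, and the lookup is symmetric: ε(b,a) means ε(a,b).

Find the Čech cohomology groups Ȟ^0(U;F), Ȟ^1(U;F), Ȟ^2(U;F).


nerve of the cover:
  A12={x22,x25,x26} A13={x12,x26,x31} A14={x11,x27,x31} A15={x1,x14,x18,x27} A16={x1,x20,x22} A23={x15,x24,x26} A24={x2,x3,x7,x32} A25={x3,x15,x16} A26={x7,x22,x28} A34={x17,x23,x31} A35={x5,x15,x33} A36={x4,x5,x23} A45={x3,x27,x34} A46={x7,x13,x23} A56={x1,x5,x10}
  A123={x26} A126={x22} A134={x31} A145={x27} A156={x1} A235={x15} A245={x3} A246={x7} A346={x23} A356={x5}
C dims 6,15,10; δ0: rk_F3 6; δ1: rk_F3 9
Ȟ^0 = (6 − 6) − 0 = 0, so Ȟ^0 ≅ 0
Ȟ^1 = (15 − 9) − 6 = 0, so Ȟ^1 ≅ 0
Ȟ^2 = (10 − 0) − 9 = 1, so Ȟ^2 ≅ Z/3

Ȟ^0 ≅ 0,  Ȟ^1 ≅ 0,  Ȟ^2 ≅ Z/3


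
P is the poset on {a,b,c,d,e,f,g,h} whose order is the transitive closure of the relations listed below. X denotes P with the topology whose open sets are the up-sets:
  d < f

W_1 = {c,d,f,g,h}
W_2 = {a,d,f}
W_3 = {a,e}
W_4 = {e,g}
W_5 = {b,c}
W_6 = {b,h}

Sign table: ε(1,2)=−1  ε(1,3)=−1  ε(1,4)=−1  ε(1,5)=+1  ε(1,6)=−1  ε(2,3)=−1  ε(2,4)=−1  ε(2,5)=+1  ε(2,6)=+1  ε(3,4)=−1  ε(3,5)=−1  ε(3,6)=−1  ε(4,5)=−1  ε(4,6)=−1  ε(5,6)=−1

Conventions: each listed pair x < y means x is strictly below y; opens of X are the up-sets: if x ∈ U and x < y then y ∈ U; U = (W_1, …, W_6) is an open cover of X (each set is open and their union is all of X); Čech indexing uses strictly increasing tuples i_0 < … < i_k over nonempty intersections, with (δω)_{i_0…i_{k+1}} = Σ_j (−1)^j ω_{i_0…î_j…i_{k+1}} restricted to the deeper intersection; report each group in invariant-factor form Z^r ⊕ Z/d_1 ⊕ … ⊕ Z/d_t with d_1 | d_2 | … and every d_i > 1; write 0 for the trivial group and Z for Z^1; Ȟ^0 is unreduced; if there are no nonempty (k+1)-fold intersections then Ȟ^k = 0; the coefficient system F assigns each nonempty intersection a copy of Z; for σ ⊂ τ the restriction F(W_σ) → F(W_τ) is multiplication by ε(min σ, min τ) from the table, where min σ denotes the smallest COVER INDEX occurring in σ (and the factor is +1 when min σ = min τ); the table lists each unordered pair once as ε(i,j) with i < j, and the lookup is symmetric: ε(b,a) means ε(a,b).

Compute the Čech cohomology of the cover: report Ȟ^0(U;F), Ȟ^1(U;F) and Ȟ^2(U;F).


Ȟ^0(U;F) ≅ Z; Ȟ^1(U;F) ≅ Z^2; Ȟ^2(U;F) ≅ 0

nonempty overlaps:
  W12={d,f} W14={g} W15={c} W16={h} W23={a} W34={e} W56={b}
C dims 6,7; δ0: rk 5, SNF 1^5
degree 0: 6−5−0 = 1 → Ȟ^0 ≅ Z
degree 1: 7−0−5 = 2 → Ȟ^1 ≅ Z^2
degree 2: 0−0−0 = 0 → Ȟ^2 ≅ 0


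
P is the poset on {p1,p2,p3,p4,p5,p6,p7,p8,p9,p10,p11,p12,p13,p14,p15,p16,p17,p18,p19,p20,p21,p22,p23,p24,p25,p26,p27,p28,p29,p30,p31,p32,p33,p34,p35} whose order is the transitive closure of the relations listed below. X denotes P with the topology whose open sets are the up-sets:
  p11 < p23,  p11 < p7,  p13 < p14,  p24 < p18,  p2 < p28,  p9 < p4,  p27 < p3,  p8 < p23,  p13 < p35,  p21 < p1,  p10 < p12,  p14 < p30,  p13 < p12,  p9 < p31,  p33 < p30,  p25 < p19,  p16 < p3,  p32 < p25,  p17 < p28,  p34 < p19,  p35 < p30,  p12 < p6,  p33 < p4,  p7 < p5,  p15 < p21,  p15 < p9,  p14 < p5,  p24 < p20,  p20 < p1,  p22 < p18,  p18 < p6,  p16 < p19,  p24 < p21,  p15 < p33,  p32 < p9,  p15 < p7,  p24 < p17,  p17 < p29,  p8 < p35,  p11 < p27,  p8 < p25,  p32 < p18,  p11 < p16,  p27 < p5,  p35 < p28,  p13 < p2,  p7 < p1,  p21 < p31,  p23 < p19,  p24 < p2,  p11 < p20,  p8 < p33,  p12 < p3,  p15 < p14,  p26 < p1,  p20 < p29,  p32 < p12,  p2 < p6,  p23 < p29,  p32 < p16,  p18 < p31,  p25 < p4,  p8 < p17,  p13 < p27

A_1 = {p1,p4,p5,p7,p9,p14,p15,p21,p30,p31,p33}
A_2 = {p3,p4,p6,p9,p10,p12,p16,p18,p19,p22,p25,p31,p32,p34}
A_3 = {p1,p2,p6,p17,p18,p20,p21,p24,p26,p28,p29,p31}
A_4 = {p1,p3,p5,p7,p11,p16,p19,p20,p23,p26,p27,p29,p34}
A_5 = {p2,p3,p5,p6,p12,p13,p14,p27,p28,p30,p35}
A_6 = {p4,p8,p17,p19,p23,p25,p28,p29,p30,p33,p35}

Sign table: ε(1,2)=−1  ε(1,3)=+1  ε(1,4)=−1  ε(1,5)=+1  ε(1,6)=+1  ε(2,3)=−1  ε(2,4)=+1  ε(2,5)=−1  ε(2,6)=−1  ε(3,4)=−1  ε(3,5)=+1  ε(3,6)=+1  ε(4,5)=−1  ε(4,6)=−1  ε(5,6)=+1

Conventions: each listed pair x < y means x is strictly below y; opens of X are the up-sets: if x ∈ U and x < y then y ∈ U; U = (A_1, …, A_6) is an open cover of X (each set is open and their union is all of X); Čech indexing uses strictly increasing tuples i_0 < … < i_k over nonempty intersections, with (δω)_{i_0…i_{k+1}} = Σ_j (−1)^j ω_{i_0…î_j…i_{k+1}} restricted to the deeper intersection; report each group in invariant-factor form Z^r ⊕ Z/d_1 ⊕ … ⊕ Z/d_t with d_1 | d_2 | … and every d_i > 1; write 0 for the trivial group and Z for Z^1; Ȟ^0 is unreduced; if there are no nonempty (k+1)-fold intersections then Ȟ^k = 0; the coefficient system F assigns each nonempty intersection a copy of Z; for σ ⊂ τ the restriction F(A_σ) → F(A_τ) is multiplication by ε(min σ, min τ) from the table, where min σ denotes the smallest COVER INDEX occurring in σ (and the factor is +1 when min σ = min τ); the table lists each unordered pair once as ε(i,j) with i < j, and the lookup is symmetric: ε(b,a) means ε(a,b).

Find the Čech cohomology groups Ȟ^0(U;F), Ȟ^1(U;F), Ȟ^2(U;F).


Ȟ^0 ≅ Z,  Ȟ^1 ≅ 0,  Ȟ^2 ≅ Z/2

cover nerve:
  A12={p4,p9,p31} A13={p1,p21,p31} A14={p1,p5,p7} A15={p5,p14,p30} A16={p4,p30,p33} A23={p6,p18,p31} A24={p3,p16,p19,p34} A25={p3,p6,p12} A26={p4,p19,p25} A34={p1,p20,p26,p29} A35={p2,p6,p28} A36={p17,p28,p29} A45={p3,p5,p27} A46={p19,p23,p29} A56={p28,p30,p35}
  A123={p31} A126={p4} A134={p1} A145={p5} A156={p30} A235={p6} A245={p3} A246={p19} A346={p29} A356={p28}
C dims 6,15,10; δ0: rk 5, SNF 1^5; δ1: rk 10, SNF 1^9·2
Ȟ^0: (6−5)−0=1 ⇒ Z
Ȟ^1: (15−10)−5=0 ⇒ 0
Ȟ^2: (10−0)−10=0 plus torsion [2] ⇒ Z/2


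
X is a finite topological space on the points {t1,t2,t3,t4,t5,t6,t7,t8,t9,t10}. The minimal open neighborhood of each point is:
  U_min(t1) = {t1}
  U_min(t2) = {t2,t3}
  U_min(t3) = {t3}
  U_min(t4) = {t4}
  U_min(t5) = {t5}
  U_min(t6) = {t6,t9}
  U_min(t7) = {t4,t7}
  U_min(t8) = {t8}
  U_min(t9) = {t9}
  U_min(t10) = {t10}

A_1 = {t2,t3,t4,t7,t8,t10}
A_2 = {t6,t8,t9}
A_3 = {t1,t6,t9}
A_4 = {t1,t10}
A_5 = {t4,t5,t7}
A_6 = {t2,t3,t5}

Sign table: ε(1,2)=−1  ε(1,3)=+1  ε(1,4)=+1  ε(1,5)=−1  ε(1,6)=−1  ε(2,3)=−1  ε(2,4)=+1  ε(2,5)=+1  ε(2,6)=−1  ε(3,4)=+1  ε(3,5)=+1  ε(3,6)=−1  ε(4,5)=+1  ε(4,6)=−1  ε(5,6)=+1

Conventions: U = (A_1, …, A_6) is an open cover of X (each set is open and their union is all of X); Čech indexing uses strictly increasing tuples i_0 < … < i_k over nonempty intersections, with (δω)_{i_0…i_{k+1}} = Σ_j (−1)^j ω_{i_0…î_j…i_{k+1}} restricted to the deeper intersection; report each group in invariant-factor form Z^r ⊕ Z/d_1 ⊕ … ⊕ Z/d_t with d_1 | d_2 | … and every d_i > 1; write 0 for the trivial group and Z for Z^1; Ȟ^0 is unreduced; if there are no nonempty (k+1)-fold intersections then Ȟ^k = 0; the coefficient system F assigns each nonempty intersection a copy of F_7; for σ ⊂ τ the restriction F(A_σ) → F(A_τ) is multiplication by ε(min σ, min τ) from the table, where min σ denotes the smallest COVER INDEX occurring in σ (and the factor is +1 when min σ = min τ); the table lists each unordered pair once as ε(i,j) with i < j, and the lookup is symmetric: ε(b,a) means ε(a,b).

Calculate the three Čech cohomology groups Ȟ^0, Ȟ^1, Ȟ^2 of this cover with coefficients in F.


Ȟ^0 = Z/7, Ȟ^1 = Z/7 ⊕ Z/7, Ȟ^2 = 0

nonempty overlaps:
  A12={t8} A14={t10} A15={t4,t7} A16={t2,t3} A23={t6,t9} A34={t1} A56={t5}
C dims 6,7; δ0: rk_F7 5
degree 0: 6−5−0 = 1 → Ȟ^0 ≅ Z/7
degree 1: 7−0−5 = 2 → Ȟ^1 ≅ Z/7 ⊕ Z/7
degree 2: 0−0−0 = 0 → Ȟ^2 ≅ 0


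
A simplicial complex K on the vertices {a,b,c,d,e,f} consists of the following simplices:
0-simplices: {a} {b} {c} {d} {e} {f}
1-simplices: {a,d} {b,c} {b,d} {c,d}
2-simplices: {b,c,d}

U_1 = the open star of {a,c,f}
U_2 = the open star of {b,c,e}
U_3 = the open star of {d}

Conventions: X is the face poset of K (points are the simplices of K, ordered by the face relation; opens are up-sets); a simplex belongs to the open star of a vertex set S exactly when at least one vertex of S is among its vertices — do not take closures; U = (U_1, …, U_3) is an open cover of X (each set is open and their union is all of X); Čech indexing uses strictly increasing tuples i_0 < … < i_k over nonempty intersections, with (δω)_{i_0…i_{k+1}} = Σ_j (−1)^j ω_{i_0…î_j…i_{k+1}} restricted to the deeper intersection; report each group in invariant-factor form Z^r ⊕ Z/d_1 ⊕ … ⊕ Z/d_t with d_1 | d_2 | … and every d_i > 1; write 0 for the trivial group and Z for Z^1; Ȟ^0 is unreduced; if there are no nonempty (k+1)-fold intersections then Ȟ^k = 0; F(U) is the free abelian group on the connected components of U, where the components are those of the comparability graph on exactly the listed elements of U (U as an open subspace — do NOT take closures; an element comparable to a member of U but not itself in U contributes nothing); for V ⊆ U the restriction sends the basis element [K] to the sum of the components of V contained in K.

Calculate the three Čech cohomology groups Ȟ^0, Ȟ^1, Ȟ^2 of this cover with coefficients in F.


Ȟ^0(U;F) ≅ Z^3, Ȟ^1(U;F) ≅ 0 and Ȟ^2(U;F) ≅ 0

nonempty intersections:
  U1={{a},{c},{f},{a,d},{b,c},{c,d},{b,c,d}} U2={{b},{c},{e},{b,c},{b,d},{c,d},{b,c,d}} U3={{d},{a,d},{b,d},{c,d},{b,c,d}}
  U12={{c},{b,c},{c,d},{b,c,d}} U13={{a,d},{c,d},{b,c,d}} U23={{b,d},{c,d},{b,c,d}}
  U123={{c,d},{b,c,d}}
components per intersection:
  U1: {{a},{a,d}} {{c},{b,c},{c,d},{b,c,d}} {{f}}
  U2: {{b},{c},{b,c},{b,d},{c,d},{b,c,d}} {{e}}
  U3: {{d},{a,d},{b,d},{c,d},{b,c,d}}
  U12: {{c},{b,c},{c,d},{b,c,d}}
  U13: {{a,d}} {{c,d},{b,c,d}}
  U23: {{b,d},{c,d},{b,c,d}}
  U123: {{c,d},{b,c,d}}
C dims 6,4,1; δ0: rk 3, SNF 1^3; δ1: rk 1, SNF 1^1
Ȟ^0: (6−3)−0=3 ⇒ Z^3
Ȟ^1: (4−1)−3=0 ⇒ 0
Ȟ^2: (1−0)−1=0 ⇒ 0


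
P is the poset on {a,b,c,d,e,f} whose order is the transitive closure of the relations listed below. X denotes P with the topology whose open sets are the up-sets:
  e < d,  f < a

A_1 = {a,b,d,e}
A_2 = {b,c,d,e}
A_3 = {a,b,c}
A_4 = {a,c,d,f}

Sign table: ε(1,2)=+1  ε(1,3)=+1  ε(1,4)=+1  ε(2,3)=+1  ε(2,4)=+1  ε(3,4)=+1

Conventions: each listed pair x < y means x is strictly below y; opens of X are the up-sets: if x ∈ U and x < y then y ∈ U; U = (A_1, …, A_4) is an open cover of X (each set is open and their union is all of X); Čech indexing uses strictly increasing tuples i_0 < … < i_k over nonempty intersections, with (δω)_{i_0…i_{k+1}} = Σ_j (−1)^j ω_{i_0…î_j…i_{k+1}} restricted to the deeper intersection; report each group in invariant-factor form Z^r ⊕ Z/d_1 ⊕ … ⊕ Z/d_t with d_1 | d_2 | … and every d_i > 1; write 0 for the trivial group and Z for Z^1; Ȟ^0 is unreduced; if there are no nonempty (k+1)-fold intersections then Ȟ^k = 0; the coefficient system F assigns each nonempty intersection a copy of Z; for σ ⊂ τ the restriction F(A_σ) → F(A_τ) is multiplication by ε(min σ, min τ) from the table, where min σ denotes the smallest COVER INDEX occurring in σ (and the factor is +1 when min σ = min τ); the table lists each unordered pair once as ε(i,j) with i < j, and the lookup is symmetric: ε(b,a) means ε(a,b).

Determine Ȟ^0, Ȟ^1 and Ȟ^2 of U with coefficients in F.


Ȟ^0(U;F) ≅ Z,  Ȟ^1(U;F) ≅ 0,  Ȟ^2(U;F) ≅ Z

nerve simplices:
  A12={b,d,e} A13={a,b} A14={a,d} A23={b,c} A24={c,d} A34={a,c}
  A123={b} A124={d} A134={a} A234={c}
C dims 4,6,4; δ0: rk 3, SNF 1^3; δ1: rk 3, SNF 1^3
degree 0: 4−3−0 = 1 → Ȟ^0 ≅ Z
degree 1: 6−3−3 = 0 → Ȟ^1 ≅ 0
degree 2: 4−0−3 = 1 → Ȟ^2 ≅ Z


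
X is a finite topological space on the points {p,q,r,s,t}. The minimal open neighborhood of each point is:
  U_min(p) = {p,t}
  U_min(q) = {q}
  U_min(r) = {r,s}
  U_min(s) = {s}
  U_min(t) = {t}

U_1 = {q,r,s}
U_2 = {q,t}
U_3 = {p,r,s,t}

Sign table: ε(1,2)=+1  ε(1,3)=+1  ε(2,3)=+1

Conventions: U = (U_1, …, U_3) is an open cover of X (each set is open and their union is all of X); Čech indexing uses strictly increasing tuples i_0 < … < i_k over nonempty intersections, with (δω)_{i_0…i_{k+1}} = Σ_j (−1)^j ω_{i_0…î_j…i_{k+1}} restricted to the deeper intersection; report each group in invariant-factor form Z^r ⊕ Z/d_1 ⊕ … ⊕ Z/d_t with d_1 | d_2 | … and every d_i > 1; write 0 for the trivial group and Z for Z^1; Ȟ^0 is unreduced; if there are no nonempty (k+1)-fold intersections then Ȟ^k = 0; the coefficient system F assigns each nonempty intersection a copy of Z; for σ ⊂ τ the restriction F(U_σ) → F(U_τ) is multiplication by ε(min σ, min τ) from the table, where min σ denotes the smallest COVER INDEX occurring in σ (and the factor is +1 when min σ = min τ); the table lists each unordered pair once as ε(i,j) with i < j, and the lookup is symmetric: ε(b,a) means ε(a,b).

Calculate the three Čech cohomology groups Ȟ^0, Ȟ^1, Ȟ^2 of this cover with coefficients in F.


nerve simplices:
  U12={q} U13={r,s} U23={t}
C dims 3,3; δ0: rk 2, SNF 1^2
degree 0: 3−2−0 = 1 → Ȟ^0 ≅ Z
degree 1: 3−0−2 = 1 → Ȟ^1 ≅ Z
degree 2: 0−0−0 = 0 → Ȟ^2 ≅ 0

Ȟ^0 ≅ Z, Ȟ^1 ≅ Z, Ȟ^2 ≅ 0


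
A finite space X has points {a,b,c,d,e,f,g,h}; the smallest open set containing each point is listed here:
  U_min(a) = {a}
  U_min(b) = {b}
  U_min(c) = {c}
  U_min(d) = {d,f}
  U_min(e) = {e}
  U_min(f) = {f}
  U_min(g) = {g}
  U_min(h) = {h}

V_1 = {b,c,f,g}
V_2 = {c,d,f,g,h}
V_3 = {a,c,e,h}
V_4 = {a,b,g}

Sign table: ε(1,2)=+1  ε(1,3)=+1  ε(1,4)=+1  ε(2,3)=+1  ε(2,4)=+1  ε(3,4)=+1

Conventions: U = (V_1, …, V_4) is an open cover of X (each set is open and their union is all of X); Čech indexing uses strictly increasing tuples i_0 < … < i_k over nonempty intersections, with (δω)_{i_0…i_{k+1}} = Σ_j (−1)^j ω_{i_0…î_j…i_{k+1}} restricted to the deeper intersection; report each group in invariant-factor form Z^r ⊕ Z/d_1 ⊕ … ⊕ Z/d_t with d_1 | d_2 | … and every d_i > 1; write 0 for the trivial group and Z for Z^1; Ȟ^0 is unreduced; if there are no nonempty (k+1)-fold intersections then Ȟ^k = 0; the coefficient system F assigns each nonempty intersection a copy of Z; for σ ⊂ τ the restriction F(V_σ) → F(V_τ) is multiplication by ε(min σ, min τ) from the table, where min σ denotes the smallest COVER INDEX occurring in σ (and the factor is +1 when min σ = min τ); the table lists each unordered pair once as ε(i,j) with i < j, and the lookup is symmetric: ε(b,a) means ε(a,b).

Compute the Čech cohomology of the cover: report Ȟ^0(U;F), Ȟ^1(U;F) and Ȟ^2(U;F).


Ȟ^0(U;F) ≅ Z, Ȟ^1(U;F) ≅ Z and Ȟ^2(U;F) ≅ 0

intersection data:
  V12={c,f,g} V13={c} V14={b,g} V23={c,h} V24={g} V34={a}
  V123={c} V124={g}
C dims 4,6,2; δ0: rk 3, SNF 1^3; δ1: rk 2, SNF 1^2
Ȟ^0 = (4 − 3) − 0 = 1, so Ȟ^0 ≅ Z
Ȟ^1 = (6 − 2) − 3 = 1, so Ȟ^1 ≅ Z
Ȟ^2 = (2 − 0) − 2 = 0, so Ȟ^2 ≅ 0


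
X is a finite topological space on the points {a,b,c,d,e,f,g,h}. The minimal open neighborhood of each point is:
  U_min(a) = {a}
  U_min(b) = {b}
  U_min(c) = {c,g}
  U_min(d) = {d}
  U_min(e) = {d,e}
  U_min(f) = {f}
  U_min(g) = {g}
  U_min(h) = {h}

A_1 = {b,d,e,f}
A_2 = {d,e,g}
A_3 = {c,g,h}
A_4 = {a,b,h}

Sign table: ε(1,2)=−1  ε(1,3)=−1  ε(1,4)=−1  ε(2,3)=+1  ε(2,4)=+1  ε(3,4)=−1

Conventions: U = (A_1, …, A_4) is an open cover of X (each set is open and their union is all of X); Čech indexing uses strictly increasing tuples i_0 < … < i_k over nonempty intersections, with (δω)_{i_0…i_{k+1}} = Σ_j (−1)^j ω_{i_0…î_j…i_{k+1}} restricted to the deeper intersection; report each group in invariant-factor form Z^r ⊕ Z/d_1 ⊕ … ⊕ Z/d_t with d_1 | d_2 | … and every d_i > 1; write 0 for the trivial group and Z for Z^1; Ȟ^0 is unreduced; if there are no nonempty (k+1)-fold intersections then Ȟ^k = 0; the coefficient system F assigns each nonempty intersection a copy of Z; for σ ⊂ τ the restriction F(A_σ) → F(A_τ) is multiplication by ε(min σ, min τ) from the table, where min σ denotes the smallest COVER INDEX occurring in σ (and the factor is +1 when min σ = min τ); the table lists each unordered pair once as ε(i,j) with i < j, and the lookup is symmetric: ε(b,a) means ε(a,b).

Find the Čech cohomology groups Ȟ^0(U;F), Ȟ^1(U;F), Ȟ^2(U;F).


nonempty overlaps:
  A12={d,e} A14={b} A23={g} A34={h}
C dims 4,4; δ0: rk 4, SNF 1^3·2
degree 0: 4−4−0 = 0 → Ȟ^0 ≅ 0
degree 1: 4−0−4 = 0 plus torsion [2] → Ȟ^1 ≅ Z/2
degree 2: 0−0−0 = 0 → Ȟ^2 ≅ 0

Ȟ^0(U;F) ≅ 0, Ȟ^1(U;F) ≅ Z/2 and Ȟ^2(U;F) ≅ 0


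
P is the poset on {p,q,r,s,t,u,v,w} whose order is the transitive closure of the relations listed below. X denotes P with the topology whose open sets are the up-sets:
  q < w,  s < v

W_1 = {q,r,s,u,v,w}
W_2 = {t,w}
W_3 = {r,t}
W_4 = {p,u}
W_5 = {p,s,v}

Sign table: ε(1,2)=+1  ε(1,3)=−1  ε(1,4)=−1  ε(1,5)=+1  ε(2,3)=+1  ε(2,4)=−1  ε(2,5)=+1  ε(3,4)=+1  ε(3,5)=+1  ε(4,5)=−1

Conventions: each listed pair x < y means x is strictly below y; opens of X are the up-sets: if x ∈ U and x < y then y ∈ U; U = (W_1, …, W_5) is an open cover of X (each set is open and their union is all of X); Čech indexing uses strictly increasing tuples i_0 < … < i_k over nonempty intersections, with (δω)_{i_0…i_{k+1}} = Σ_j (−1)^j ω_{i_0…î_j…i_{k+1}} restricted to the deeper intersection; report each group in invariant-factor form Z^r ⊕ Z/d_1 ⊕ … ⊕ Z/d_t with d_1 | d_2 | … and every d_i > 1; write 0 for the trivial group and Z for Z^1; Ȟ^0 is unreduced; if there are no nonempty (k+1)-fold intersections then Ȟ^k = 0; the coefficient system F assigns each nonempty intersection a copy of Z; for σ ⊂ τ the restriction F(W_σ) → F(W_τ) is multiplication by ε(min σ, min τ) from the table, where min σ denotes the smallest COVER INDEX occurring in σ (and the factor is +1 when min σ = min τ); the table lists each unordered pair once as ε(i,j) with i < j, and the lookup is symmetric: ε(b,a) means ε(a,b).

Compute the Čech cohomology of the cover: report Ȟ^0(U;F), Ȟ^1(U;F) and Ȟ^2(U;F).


Ȟ^0(U;F) ≅ 0; Ȟ^1(U;F) ≅ Z ⊕ Z/2; Ȟ^2(U;F) ≅ 0

nonempty intersections:
  W12={w} W13={r} W14={u} W15={s,v} W23={t} W45={p}
C dims 5,6; δ0: rk 5, SNF 1^4·2
Ȟ^0: (5−5)−0=0 ⇒ 0
Ȟ^1: (6−0)−5=1 plus torsion [2] ⇒ Z ⊕ Z/2
Ȟ^2: (0−0)−0=0 ⇒ 0


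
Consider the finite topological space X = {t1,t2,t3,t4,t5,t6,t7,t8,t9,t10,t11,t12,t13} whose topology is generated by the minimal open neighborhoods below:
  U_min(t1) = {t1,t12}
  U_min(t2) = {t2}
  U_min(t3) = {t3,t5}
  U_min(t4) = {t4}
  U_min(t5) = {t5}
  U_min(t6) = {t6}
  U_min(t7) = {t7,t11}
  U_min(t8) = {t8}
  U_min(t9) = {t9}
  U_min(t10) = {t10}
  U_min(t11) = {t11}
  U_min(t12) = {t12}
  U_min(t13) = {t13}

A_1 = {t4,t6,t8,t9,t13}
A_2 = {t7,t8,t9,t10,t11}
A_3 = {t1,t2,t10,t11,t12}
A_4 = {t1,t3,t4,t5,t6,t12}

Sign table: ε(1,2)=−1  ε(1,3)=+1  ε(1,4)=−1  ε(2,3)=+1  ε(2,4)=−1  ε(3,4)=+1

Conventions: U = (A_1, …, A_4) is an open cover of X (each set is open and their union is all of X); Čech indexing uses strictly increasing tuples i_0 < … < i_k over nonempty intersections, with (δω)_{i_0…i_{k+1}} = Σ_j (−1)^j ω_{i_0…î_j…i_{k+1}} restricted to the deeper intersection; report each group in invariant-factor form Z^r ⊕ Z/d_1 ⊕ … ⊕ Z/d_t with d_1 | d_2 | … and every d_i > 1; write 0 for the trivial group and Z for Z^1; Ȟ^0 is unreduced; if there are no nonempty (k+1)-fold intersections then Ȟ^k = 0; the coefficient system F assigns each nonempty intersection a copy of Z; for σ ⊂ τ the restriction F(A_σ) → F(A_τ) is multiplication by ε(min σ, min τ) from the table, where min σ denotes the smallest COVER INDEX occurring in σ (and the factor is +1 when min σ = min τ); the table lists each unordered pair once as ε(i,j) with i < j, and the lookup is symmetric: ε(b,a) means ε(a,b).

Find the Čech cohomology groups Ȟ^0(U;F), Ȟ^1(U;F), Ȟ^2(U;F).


Ȟ^0 = Z; Ȟ^1 = Z; Ȟ^2 = 0

nonempty overlaps:
  A12={t8,t9} A14={t4,t6} A23={t10,t11} A34={t1,t12}
C dims 4,4; δ0: rk 3, SNF 1^3
degree 0: 4−3−0 = 1 → Ȟ^0 ≅ Z
degree 1: 4−0−3 = 1 → Ȟ^1 ≅ Z
degree 2: 0−0−0 = 0 → Ȟ^2 ≅ 0


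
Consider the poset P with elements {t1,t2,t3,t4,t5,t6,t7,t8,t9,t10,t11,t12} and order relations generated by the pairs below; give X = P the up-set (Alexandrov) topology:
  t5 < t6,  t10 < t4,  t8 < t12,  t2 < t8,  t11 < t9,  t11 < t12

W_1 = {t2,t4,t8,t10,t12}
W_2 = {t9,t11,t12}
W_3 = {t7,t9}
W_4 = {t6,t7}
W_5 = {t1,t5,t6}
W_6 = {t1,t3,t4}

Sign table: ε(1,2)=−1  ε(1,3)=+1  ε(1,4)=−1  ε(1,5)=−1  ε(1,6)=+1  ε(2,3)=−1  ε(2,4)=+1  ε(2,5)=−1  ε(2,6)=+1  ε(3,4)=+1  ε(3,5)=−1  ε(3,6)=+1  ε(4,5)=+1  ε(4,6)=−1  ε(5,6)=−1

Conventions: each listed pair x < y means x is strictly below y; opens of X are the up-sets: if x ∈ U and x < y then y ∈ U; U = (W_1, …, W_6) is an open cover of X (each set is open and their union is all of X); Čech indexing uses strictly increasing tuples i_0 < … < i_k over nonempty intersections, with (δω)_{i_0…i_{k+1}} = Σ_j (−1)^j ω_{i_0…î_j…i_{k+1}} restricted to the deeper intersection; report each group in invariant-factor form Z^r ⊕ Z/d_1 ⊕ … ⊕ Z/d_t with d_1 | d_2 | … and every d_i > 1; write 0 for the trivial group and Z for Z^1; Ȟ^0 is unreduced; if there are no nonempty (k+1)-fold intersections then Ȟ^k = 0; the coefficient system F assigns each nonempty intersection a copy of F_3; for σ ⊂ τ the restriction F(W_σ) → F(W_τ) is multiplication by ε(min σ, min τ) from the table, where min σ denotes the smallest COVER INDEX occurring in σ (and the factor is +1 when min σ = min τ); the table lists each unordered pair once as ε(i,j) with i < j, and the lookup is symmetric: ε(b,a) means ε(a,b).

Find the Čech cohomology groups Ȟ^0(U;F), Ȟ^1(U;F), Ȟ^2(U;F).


Ȟ^0 = 0,  Ȟ^1 = 0,  Ȟ^2 = 0

nonempty intersections:
  W12={t12} W16={t4} W23={t9} W34={t7} W45={t6} W56={t1}
C dims 6,6; δ0: rk_F3 6
Ȟ^0: (6−6)−0=0 ⇒ 0
Ȟ^1: (6−0)−6=0 ⇒ 0
Ȟ^2: (0−0)−0=0 ⇒ 0
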